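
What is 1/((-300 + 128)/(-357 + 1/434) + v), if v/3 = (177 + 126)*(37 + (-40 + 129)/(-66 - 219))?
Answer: 14719015/490873536976 ≈ 2.9985e-5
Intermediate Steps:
v = 3168168/95 (v = 3*((177 + 126)*(37 + (-40 + 129)/(-66 - 219))) = 3*(303*(37 + 89/(-285))) = 3*(303*(37 + 89*(-1/285))) = 3*(303*(37 - 89/285)) = 3*(303*(10456/285)) = 3*(1056056/95) = 3168168/95 ≈ 33349.)
1/((-300 + 128)/(-357 + 1/434) + v) = 1/((-300 + 128)/(-357 + 1/434) + 3168168/95) = 1/(-172/(-357 + 1/434) + 3168168/95) = 1/(-172/(-154937/434) + 3168168/95) = 1/(-172*(-434/154937) + 3168168/95) = 1/(74648/154937 + 3168168/95) = 1/(490873536976/14719015) = 14719015/490873536976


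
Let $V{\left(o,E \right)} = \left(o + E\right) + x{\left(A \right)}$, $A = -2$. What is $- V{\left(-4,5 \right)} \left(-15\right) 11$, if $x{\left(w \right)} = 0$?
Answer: $165$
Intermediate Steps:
$V{\left(o,E \right)} = E + o$ ($V{\left(o,E \right)} = \left(o + E\right) + 0 = \left(E + o\right) + 0 = E + o$)
$- V{\left(-4,5 \right)} \left(-15\right) 11 = - \left(5 - 4\right) \left(-15\right) 11 = - 1 \left(-15\right) 11 = - \left(-15\right) 11 = \left(-1\right) \left(-165\right) = 165$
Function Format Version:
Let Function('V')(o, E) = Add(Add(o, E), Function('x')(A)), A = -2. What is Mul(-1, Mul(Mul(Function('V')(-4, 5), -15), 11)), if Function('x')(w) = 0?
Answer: 165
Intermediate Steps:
Function('V')(o, E) = Add(E, o) (Function('V')(o, E) = Add(Add(o, E), 0) = Add(Add(E, o), 0) = Add(E, o))
Mul(-1, Mul(Mul(Function('V')(-4, 5), -15), 11)) = Mul(-1, Mul(Mul(Add(5, -4), -15), 11)) = Mul(-1, Mul(Mul(1, -15), 11)) = Mul(-1, Mul(-15, 11)) = Mul(-1, -165) = 165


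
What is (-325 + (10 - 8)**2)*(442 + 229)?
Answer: -215391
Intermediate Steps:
(-325 + (10 - 8)**2)*(442 + 229) = (-325 + 2**2)*671 = (-325 + 4)*671 = -321*671 = -215391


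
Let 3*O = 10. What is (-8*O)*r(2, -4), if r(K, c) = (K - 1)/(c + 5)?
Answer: -80/3 ≈ -26.667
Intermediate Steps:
O = 10/3 (O = (⅓)*10 = 10/3 ≈ 3.3333)
r(K, c) = (-1 + K)/(5 + c)
(-8*O)*r(2, -4) = (-8*10/3)*((-1 + 2)/(5 - 4)) = -80/(3*1) = -80/3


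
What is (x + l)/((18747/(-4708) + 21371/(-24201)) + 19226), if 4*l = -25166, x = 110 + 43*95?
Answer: -238871662722/2190023598793 ≈ -0.10907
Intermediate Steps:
x = 4195 (x = 110 + 4085 = 4195)
l = -12583/2 (l = (1/4)*(-25166) = -12583/2 ≈ -6291.5)
(x + l)/((18747/(-4708) + 21371/(-24201)) + 19226) = (4195 - 12583/2)/((18747/(-4708) + 21371/(-24201)) + 19226) = -4193/(2*((18747*(-1/4708) + 21371*(-1/24201)) + 19226)) = -4193/(2*((-18747/4708 - 21371/24201) + 19226)) = -4193/(2*(-554310815/113938308 + 19226)) = -4193/(2*2190023598793/113938308) = -4193/2*113938308/2190023598793 = -238871662722/2190023598793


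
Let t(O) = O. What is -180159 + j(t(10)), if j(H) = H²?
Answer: -180059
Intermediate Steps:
-180159 + j(t(10)) = -180159 + 10² = -180159 + 100 = -180059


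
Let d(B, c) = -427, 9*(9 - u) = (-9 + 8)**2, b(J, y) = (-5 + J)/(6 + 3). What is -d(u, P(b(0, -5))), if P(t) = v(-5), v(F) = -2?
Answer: 427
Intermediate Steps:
b(J, y) = -5/9 + J/9 (b(J, y) = (-5 + J)/9 = (-5 + J)*(1/9) = -5/9 + J/9)
P(t) = -2
u = 80/9 (u = 9 - (-9 + 8)**2/9 = 9 - 1/9*(-1)**2 = 9 - 1/9*1 = 9 - 1/9 = 80/9 ≈ 8.8889)
-d(u, P(b(0, -5))) = -1*(-427) = 427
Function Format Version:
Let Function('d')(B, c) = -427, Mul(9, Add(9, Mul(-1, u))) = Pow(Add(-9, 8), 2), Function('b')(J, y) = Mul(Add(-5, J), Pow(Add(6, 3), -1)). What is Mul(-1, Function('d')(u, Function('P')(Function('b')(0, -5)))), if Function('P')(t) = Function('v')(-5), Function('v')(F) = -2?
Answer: 427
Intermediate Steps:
Function('b')(J, y) = Add(Rational(-5, 9), Mul(Rational(1, 9), J)) (Function('b')(J, y) = Mul(Add(-5, J), Pow(9, -1)) = Mul(Add(-5, J), Rational(1, 9)) = Add(Rational(-5, 9), Mul(Rational(1, 9), J)))
Function('P')(t) = -2
u = Rational(80, 9) (u = Add(9, Mul(Rational(-1, 9), Pow(Add(-9, 8), 2))) = Add(9, Mul(Rational(-1, 9), Pow(-1, 2))) = Add(9, Mul(Rational(-1, 9), 1)) = Add(9, Rational(-1, 9)) = Rational(80, 9) ≈ 8.8889)
Mul(-1, Function('d')(u, Function('P')(Function('b')(0, -5)))) = Mul(-1, -427) = 427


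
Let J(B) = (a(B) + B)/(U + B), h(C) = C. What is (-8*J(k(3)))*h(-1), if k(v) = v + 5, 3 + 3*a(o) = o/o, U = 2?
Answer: 88/15 ≈ 5.8667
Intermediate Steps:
a(o) = -⅔ (a(o) = -1 + (o/o)/3 = -1 + (⅓)*1 = -1 + ⅓ = -⅔)
k(v) = 5 + v
J(B) = (-⅔ + B)/(2 + B)
(-8*J(k(3)))*h(-1) = -8*(-⅔ + (5 + 3))/(2 + (5 + 3))*(-1) = -8*(-⅔ + 8)/(2 + 8)*(-1) = -8*22/(10*3)*(-1) = -4*22/(5*3)*(-1) = -8*11/15*(-1) = -88/15*(-1) = 88/15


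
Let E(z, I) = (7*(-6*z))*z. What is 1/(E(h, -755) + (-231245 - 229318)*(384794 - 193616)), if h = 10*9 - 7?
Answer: -1/88049802552 ≈ -1.1357e-11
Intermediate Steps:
h = 83 (h = 90 - 7 = 83)
E(z, I) = -42*z² (E(z, I) = (-42*z)*z = -42*z²)
1/(E(h, -755) + (-231245 - 229318)*(384794 - 193616)) = 1/(-42*83² + (-231245 - 229318)*(384794 - 193616)) = 1/(-42*6889 - 460563*191178) = 1/(-289338 - 88049513214) = 1/(-88049802552) = -1/88049802552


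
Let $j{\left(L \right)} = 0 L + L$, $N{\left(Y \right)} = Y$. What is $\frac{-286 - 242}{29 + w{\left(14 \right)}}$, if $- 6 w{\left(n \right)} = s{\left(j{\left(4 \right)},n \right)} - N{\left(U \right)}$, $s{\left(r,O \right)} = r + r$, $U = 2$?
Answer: $- \frac{132}{7} \approx -18.857$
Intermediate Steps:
$j{\left(L \right)} = L$ ($j{\left(L \right)} = 0 + L = L$)
$s{\left(r,O \right)} = 2 r$
$w{\left(n \right)} = -1$ ($w{\left(n \right)} = - \frac{2 \cdot 4 - 2}{6} = - \frac{8 - 2}{6} = \left(- \frac{1}{6}\right) 6 = -1$)
$\frac{-286 - 242}{29 + w{\left(14 \right)}} = \frac{-286 - 242}{29 - 1} = - \frac{528}{28} = \left(-528\right) \frac{1}{28} = - \frac{132}{7}$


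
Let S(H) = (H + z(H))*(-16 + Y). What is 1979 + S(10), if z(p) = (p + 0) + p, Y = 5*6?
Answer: 2399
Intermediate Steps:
Y = 30
z(p) = 2*p (z(p) = p + p = 2*p)
S(H) = 42*H (S(H) = (H + 2*H)*(-16 + 30) = (3*H)*14 = 42*H)
1979 + S(10) = 1979 + 42*10 = 1979 + 420 = 2399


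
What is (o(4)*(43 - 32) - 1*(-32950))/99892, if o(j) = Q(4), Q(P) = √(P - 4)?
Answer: 16475/49946 ≈ 0.32986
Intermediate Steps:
Q(P) = √(-4 + P)
o(j) = 0 (o(j) = √(-4 + 4) = √0 = 0)
(o(4)*(43 - 32) - 1*(-32950))/99892 = (0*(43 - 32) - 1*(-32950))/99892 = (0*11 + 32950)*(1/99892) = (0 + 32950)*(1/99892) = 32950*(1/99892) = 16475/49946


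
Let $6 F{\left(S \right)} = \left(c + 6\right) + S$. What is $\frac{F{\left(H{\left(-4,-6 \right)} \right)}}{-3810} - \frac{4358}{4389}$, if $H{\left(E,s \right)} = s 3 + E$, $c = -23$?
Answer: $- \frac{11050301}{11148060} \approx -0.99123$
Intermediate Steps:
$H{\left(E,s \right)} = E + 3 s$ ($H{\left(E,s \right)} = 3 s + E = E + 3 s$)
$F{\left(S \right)} = - \frac{17}{6} + \frac{S}{6}$ ($F{\left(S \right)} = \frac{\left(-23 + 6\right) + S}{6} = \frac{-17 + S}{6} = - \frac{17}{6} + \frac{S}{6}$)
$\frac{F{\left(H{\left(-4,-6 \right)} \right)}}{-3810} - \frac{4358}{4389} = \frac{- \frac{17}{6} + \frac{-4 + 3 \left(-6\right)}{6}}{-3810} - \frac{4358}{4389} = \left(- \frac{17}{6} + \frac{-4 - 18}{6}\right) \left(- \frac{1}{3810}\right) - \frac{4358}{4389} = \left(- \frac{17}{6} + \frac{1}{6} \left(-22\right)\right) \left(- \frac{1}{3810}\right) - \frac{4358}{4389} = \left(- \frac{17}{6} - \frac{11}{3}\right) \left(- \frac{1}{3810}\right) - \frac{4358}{4389} = \left(- \frac{13}{2}\right) \left(- \frac{1}{3810}\right) - \frac{4358}{4389} = \frac{13}{7620} - \frac{4358}{4389} = - \frac{11050301}{11148060}$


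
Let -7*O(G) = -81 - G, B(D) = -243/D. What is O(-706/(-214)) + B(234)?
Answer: 214297/19474 ≈ 11.004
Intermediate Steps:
O(G) = 81/7 + G/7 (O(G) = -(-81 - G)/7 = 81/7 + G/7)
O(-706/(-214)) + B(234) = (81/7 + (-706/(-214))/7) - 243/234 = (81/7 + (-706*(-1/214))/7) - 243*1/234 = (81/7 + (1/7)*(353/107)) - 27/26 = (81/7 + 353/749) - 27/26 = 9020/749 - 27/26 = 214297/19474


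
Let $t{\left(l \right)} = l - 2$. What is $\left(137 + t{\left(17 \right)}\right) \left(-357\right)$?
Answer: $-54264$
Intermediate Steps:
$t{\left(l \right)} = -2 + l$
$\left(137 + t{\left(17 \right)}\right) \left(-357\right) = \left(137 + \left(-2 + 17\right)\right) \left(-357\right) = \left(137 + 15\right) \left(-357\right) = 152 \left(-357\right) = -54264$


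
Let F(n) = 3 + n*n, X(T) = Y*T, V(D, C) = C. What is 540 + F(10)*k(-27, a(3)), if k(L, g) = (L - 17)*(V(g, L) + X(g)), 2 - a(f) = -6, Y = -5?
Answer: 304184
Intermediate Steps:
a(f) = 8 (a(f) = 2 - 1*(-6) = 2 + 6 = 8)
X(T) = -5*T
F(n) = 3 + n**2
k(L, g) = (-17 + L)*(L - 5*g) (k(L, g) = (L - 17)*(L - 5*g) = (-17 + L)*(L - 5*g))
540 + F(10)*k(-27, a(3)) = 540 + (3 + 10**2)*((-27)**2 - 17*(-27) + 85*8 - 5*(-27)*8) = 540 + (3 + 100)*(729 + 459 + 680 + 1080) = 540 + 103*2948 = 540 + 303644 = 304184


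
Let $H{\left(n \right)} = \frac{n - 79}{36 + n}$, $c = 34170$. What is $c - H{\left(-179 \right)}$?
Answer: $\frac{4886052}{143} \approx 34168.0$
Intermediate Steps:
$H{\left(n \right)} = \frac{-79 + n}{36 + n}$
$c - H{\left(-179 \right)} = 34170 - \frac{-79 - 179}{36 - 179} = 34170 - \frac{1}{-143} \left(-258\right) = 34170 - \left(- \frac{1}{143}\right) \left(-258\right) = 34170 - \frac{258}{143} = \frac{4886052}{143}$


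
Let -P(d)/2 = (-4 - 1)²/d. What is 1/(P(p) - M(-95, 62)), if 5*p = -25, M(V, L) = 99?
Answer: -1/89 ≈ -0.011236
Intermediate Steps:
p = -5 (p = (⅕)*(-25) = -5)
P(d) = -50/d (P(d) = -2*(-4 - 1)²/d = -2*(-5)²/d = -50/d)
1/(P(p) - M(-95, 62)) = 1/(-50/(-5) - 1*99) = 1/(-50*(-⅕) - 99) = 1/(10 - 99) = 1/(-89) = -1/89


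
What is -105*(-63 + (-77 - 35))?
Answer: 18375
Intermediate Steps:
-105*(-63 + (-77 - 35)) = -105*(-63 - 112) = -105*(-175) = 18375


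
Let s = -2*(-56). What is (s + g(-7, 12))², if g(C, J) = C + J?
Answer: 13689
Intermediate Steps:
s = 112
(s + g(-7, 12))² = (112 + (-7 + 12))² = (112 + 5)² = 117² = 13689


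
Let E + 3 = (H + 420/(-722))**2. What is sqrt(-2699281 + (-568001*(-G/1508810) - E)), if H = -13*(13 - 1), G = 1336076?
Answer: 2*I*sqrt(41179133898057361746665)/272340205 ≈ 1490.2*I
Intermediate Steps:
H = -156 (H = -13*12 = -1*156 = -156)
E = 3194797713/130321 (E = -3 + (-156 + 420/(-722))**2 = -3 + (-156 + 420*(-1/722))**2 = -3 + (-156 - 210/361)**2 = -3 + (-56526/361)**2 = -3 + 3195188676/130321 = 3194797713/130321 ≈ 24515.)
sqrt(-2699281 + (-568001*(-G/1508810) - E)) = sqrt(-2699281 + (-568001/((-1508810/1336076)) - 1*3194797713/130321)) = sqrt(-2699281 + (-568001/((-1508810*1/1336076)) - 3194797713/130321)) = sqrt(-2699281 + (-568001/(-754405/668038) - 3194797713/130321)) = sqrt(-2699281 + (-568001*(-668038/754405) - 3194797713/130321)) = sqrt(-2699281 + (379446252038/754405 - 3194797713/130321)) = sqrt(-2699281 + 47039643643168433/98314814005) = sqrt(-218339665819061972/98314814005) = 2*I*sqrt(41179133898057361746665)/272340205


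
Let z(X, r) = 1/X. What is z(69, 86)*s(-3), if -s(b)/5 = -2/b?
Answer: -10/207 ≈ -0.048309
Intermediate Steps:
s(b) = 10/b (s(b) = -(-10)/b = 10/b)
z(69, 86)*s(-3) = (10/(-3))/69 = (10*(-⅓))/69 = (1/69)*(-10/3) = -10/207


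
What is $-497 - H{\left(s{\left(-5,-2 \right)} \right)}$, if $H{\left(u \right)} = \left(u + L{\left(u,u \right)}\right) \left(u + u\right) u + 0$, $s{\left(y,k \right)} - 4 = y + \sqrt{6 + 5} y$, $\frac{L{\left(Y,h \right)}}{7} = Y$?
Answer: $12719 + 22240 \sqrt{11} \approx 86481.0$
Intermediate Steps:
$L{\left(Y,h \right)} = 7 Y$
$s{\left(y,k \right)} = 4 + y + y \sqrt{11}$ ($s{\left(y,k \right)} = 4 + \left(y + \sqrt{6 + 5} y\right) = 4 + \left(y + \sqrt{11} y\right) = 4 + \left(y + y \sqrt{11}\right) = 4 + y + y \sqrt{11}$)
$H{\left(u \right)} = 16 u^{3}$ ($H{\left(u \right)} = \left(u + 7 u\right) \left(u + u\right) u + 0 = 8 u 2 u u + 0 = 16 u^{2} u + 0 = 16 u^{3} + 0 = 16 u^{3}$)
$-497 - H{\left(s{\left(-5,-2 \right)} \right)} = -497 - 16 \left(4 - 5 - 5 \sqrt{11}\right)^{3} = -497 - 16 \left(-1 - 5 \sqrt{11}\right)^{3}$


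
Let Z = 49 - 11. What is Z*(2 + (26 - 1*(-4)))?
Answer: 1216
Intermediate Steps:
Z = 38
Z*(2 + (26 - 1*(-4))) = 38*(2 + (26 - 1*(-4))) = 38*(2 + (26 + 4)) = 38*(2 + 30) = 38*32 = 1216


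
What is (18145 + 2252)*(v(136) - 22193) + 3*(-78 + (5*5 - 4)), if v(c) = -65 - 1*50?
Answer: -455016447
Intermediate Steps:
v(c) = -115 (v(c) = -65 - 50 = -115)
(18145 + 2252)*(v(136) - 22193) + 3*(-78 + (5*5 - 4)) = (18145 + 2252)*(-115 - 22193) + 3*(-78 + (5*5 - 4)) = 20397*(-22308) + 3*(-78 + (25 - 4)) = -455016276 + 3*(-78 + 21) = -455016276 + 3*(-57) = -455016276 - 171 = -455016447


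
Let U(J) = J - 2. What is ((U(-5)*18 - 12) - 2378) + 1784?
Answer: -732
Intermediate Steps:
U(J) = -2 + J
((U(-5)*18 - 12) - 2378) + 1784 = (((-2 - 5)*18 - 12) - 2378) + 1784 = ((-7*18 - 12) - 2378) + 1784 = ((-126 - 12) - 2378) + 1784 = (-138 - 2378) + 1784 = -2516 + 1784 = -732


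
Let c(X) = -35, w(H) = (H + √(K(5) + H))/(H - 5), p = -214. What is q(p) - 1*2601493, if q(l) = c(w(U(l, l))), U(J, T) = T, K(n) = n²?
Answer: -2601528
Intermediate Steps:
w(H) = (H + √(25 + H))/(-5 + H) (w(H) = (H + √(5² + H))/(H - 5) = (H + √(25 + H))/(-5 + H))
q(l) = -35
q(p) - 1*2601493 = -35 - 1*2601493 = -35 - 2601493 = -2601528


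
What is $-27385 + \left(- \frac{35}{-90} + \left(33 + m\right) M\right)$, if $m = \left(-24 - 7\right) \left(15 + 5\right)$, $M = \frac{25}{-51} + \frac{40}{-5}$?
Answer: $- \frac{6854665}{306} \approx -22401.0$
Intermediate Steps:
$M = - \frac{433}{51}$ ($M = 25 \left(- \frac{1}{51}\right) + 40 \left(- \frac{1}{5}\right) = - \frac{25}{51} - 8 = - \frac{433}{51} \approx -8.4902$)
$m = -620$ ($m = \left(-31\right) 20 = -620$)
$-27385 + \left(- \frac{35}{-90} + \left(33 + m\right) M\right) = -27385 - \left(- \frac{7}{18} - \left(33 - 620\right) \left(- \frac{433}{51}\right)\right) = -27385 - - \frac{1525145}{306} = -27385 + \left(\frac{7}{18} + \frac{254171}{51}\right) = -27385 + \frac{1525145}{306} = - \frac{6854665}{306}$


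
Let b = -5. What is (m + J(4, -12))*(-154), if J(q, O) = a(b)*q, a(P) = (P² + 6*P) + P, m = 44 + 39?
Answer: -6622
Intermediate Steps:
m = 83
a(P) = P² + 7*P
J(q, O) = -10*q (J(q, O) = (-5*(7 - 5))*q = (-5*2)*q = -10*q)
(m + J(4, -12))*(-154) = (83 - 10*4)*(-154) = (83 - 40)*(-154) = 43*(-154) = -6622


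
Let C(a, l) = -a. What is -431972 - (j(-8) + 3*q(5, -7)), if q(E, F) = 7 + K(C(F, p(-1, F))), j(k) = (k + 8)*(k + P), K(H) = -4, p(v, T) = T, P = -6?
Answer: -431981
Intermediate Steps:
j(k) = (-6 + k)*(8 + k) (j(k) = (k + 8)*(k - 6) = (8 + k)*(-6 + k) = (-6 + k)*(8 + k))
q(E, F) = 3 (q(E, F) = 7 - 4 = 3)
-431972 - (j(-8) + 3*q(5, -7)) = -431972 - ((-48 + (-8)**2 + 2*(-8)) + 3*3) = -431972 - ((-48 + 64 - 16) + 9) = -431972 - (0 + 9) = -431972 - 1*9 = -431972 - 9 = -431981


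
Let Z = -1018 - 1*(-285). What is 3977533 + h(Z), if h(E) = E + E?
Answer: 3976067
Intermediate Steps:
Z = -733 (Z = -1018 + 285 = -733)
h(E) = 2*E
3977533 + h(Z) = 3977533 + 2*(-733) = 3977533 - 1466 = 3976067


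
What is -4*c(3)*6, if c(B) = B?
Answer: -72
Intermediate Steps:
-4*c(3)*6 = -4*3*6 = -12*6 = -72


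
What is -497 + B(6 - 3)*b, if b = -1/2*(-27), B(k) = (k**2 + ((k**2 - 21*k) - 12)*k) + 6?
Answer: -5935/2 ≈ -2967.5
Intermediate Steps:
B(k) = 6 + k**2 + k*(-12 + k**2 - 21*k) (B(k) = (k**2 + (-12 + k**2 - 21*k)*k) + 6 = (k**2 + k*(-12 + k**2 - 21*k)) + 6 = 6 + k**2 + k*(-12 + k**2 - 21*k))
b = 27/2 (b = -1*1/2*(-27) = -1/2*(-27) = 27/2 ≈ 13.500)
-497 + B(6 - 3)*b = -497 + (6 + (6 - 3)**3 - 20*(6 - 3)**2 - 12*(6 - 3))*(27/2) = -497 + (6 + 3**3 - 20*3**2 - 12*3)*(27/2) = -497 + (6 + 27 - 20*9 - 36)*(27/2) = -497 + (6 + 27 - 180 - 36)*(27/2) = -497 - 183*27/2 = -497 - 4941/2 = -5935/2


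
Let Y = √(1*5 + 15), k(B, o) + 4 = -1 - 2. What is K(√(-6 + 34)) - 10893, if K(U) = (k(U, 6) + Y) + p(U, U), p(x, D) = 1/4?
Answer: -43599/4 + 2*√5 ≈ -10895.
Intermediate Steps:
p(x, D) = ¼
k(B, o) = -7 (k(B, o) = -4 + (-1 - 2) = -4 - 3 = -7)
Y = 2*√5 (Y = √(5 + 15) = √20 = 2*√5 ≈ 4.4721)
K(U) = -27/4 + 2*√5 (K(U) = (-7 + 2*√5) + ¼ = -27/4 + 2*√5)
K(√(-6 + 34)) - 10893 = (-27/4 + 2*√5) - 10893 = -43599/4 + 2*√5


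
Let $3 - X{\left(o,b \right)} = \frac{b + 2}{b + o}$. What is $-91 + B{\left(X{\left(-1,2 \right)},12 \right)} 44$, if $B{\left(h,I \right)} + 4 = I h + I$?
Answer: $-267$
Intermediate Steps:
$X{\left(o,b \right)} = 3 - \frac{2 + b}{b + o}$ ($X{\left(o,b \right)} = 3 - \frac{b + 2}{b + o} = 3 - \frac{2 + b}{b + o}$)
$B{\left(h,I \right)} = -4 + I + I h$ ($B{\left(h,I \right)} = -4 + \left(I h + I\right) = -4 + \left(I + I h\right) = -4 + I + I h$)
$-91 + B{\left(X{\left(-1,2 \right)},12 \right)} 44 = -91 + \left(-4 + 12 + 12 \frac{-2 + 2 \cdot 2 + 3 \left(-1\right)}{2 - 1}\right) 44 = -91 + \left(-4 + 12 + 12 \frac{-2 + 4 - 3}{1}\right) 44 = -91 + \left(-4 + 12 + 12 \cdot 1 \left(-1\right)\right) 44 = -91 + \left(-4 + 12 + 12 \left(-1\right)\right) 44 = -91 + \left(-4 + 12 - 12\right) 44 = -91 - 176 = -267$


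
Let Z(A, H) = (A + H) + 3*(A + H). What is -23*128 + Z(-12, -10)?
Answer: -3032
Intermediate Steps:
Z(A, H) = 4*A + 4*H (Z(A, H) = (A + H) + (3*A + 3*H) = 4*A + 4*H)
-23*128 + Z(-12, -10) = -23*128 + (4*(-12) + 4*(-10)) = -2944 + (-48 - 40) = -2944 - 88 = -3032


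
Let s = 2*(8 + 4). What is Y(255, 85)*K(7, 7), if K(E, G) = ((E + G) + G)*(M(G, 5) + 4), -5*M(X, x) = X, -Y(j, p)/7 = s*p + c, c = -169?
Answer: -3575481/5 ≈ -7.1510e+5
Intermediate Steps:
s = 24 (s = 2*12 = 24)
Y(j, p) = 1183 - 168*p (Y(j, p) = -7*(24*p - 169) = -7*(-169 + 24*p) = 1183 - 168*p)
M(X, x) = -X/5
K(E, G) = (4 - G/5)*(E + 2*G) (K(E, G) = ((E + G) + G)*(-G/5 + 4) = (E + 2*G)*(4 - G/5) = (4 - G/5)*(E + 2*G))
Y(255, 85)*K(7, 7) = (1183 - 168*85)*(4*7 + 8*7 - ⅖*7² - ⅕*7*7) = (1183 - 14280)*(28 + 56 - ⅖*49 - 49/5) = -13097*(28 + 56 - 98/5 - 49/5) = -13097*273/5 = -3575481/5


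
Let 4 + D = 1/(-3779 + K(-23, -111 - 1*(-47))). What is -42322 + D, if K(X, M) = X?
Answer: -160923453/3802 ≈ -42326.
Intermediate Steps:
D = -15209/3802 (D = -4 + 1/(-3779 - 23) = -4 + 1/(-3802) = -4 - 1/3802 = -15209/3802 ≈ -4.0003)
-42322 + D = -42322 - 15209/3802 = -160923453/3802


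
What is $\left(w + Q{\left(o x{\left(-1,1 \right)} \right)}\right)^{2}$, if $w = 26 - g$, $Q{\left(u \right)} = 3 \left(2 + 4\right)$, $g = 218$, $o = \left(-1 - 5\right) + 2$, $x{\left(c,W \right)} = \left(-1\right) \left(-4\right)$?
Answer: $30276$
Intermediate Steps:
$x{\left(c,W \right)} = 4$
$o = -4$ ($o = -6 + 2 = -4$)
$Q{\left(u \right)} = 18$ ($Q{\left(u \right)} = 3 \cdot 6 = 18$)
$w = -192$ ($w = 26 - 218 = -192$)
$\left(w + Q{\left(o x{\left(-1,1 \right)} \right)}\right)^{2} = \left(-192 + 18\right)^{2} = \left(-174\right)^{2} = 30276$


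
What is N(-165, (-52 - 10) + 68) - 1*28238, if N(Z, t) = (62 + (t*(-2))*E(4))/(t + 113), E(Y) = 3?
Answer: -3360296/119 ≈ -28238.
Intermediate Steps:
N(Z, t) = (62 - 6*t)/(113 + t) (N(Z, t) = (62 + (t*(-2))*3)/(t + 113) = (62 - 2*t*3)/(113 + t) = (62 - 6*t)/(113 + t))
N(-165, (-52 - 10) + 68) - 1*28238 = 2*(31 - 3*((-52 - 10) + 68))/(113 + ((-52 - 10) + 68)) - 1*28238 = 2*(31 - 3*(-62 + 68))/(113 + (-62 + 68)) - 28238 = 2*(31 - 3*6)/(113 + 6) - 28238 = 2*(31 - 18)/119 - 28238 = 2*(1/119)*13 - 28238 = 26/119 - 28238 = -3360296/119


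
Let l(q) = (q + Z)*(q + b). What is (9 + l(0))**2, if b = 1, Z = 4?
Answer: 169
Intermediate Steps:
l(q) = (1 + q)*(4 + q) (l(q) = (q + 4)*(q + 1) = (4 + q)*(1 + q) = (1 + q)*(4 + q))
(9 + l(0))**2 = (9 + (4 + 0**2 + 5*0))**2 = (9 + (4 + 0 + 0))**2 = (9 + 4)**2 = 13**2 = 169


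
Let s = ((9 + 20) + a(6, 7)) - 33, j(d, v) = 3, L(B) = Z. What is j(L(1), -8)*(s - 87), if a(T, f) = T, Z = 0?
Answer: -255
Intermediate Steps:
L(B) = 0
s = 2 (s = ((9 + 20) + 6) - 33 = (29 + 6) - 33 = 35 - 33 = 2)
j(L(1), -8)*(s - 87) = 3*(2 - 87) = 3*(-85) = -255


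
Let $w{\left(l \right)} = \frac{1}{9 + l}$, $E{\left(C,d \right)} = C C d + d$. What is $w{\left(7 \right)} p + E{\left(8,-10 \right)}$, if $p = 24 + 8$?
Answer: $-648$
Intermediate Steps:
$E{\left(C,d \right)} = d + d C^{2}$ ($E{\left(C,d \right)} = C^{2} d + d = d C^{2} + d = d + d C^{2}$)
$p = 32$
$w{\left(7 \right)} p + E{\left(8,-10 \right)} = \frac{1}{9 + 7} \cdot 32 - 10 \left(1 + 8^{2}\right) = \frac{1}{16} \cdot 32 - 10 \left(1 + 64\right) = \frac{1}{16} \cdot 32 - 650 = 2 - 650 = -648$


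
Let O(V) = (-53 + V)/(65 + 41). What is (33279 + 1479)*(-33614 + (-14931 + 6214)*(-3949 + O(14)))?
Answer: 63357938643483/53 ≈ 1.1954e+12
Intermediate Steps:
O(V) = -½ + V/106 (O(V) = (-53 + V)/106 = (-53 + V)*(1/106) = -½ + V/106)
(33279 + 1479)*(-33614 + (-14931 + 6214)*(-3949 + O(14))) = (33279 + 1479)*(-33614 + (-14931 + 6214)*(-3949 + (-½ + (1/106)*14))) = 34758*(-33614 - 8717*(-3949 + (-½ + 7/53))) = 34758*(-33614 - 8717*(-3949 - 39/106)) = 34758*(-33614 - 8717*(-418633/106)) = 34758*(-33614 + 3649223861/106) = 34758*(3645660777/106) = 63357938643483/53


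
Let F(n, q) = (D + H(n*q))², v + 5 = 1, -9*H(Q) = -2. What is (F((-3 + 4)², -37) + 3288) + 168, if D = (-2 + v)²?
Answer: 386212/81 ≈ 4768.0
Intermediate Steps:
H(Q) = 2/9 (H(Q) = -⅑*(-2) = 2/9)
v = -4 (v = -5 + 1 = -4)
D = 36 (D = (-2 - 4)² = (-6)² = 36)
F(n, q) = 106276/81 (F(n, q) = (36 + 2/9)² = (326/9)² = 106276/81)
(F((-3 + 4)², -37) + 3288) + 168 = (106276/81 + 3288) + 168 = 372604/81 + 168 = 386212/81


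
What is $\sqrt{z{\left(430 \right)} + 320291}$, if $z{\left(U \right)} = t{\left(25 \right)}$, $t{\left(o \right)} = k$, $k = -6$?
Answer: $\sqrt{320285} \approx 565.94$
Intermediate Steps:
$t{\left(o \right)} = -6$
$z{\left(U \right)} = -6$
$\sqrt{z{\left(430 \right)} + 320291} = \sqrt{-6 + 320291} = \sqrt{320285}$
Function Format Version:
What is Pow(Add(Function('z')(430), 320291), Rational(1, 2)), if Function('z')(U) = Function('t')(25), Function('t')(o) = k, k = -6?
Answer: Pow(320285, Rational(1, 2)) ≈ 565.94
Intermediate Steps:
Function('t')(o) = -6
Function('z')(U) = -6
Pow(Add(Function('z')(430), 320291), Rational(1, 2)) = Pow(Add(-6, 320291), Rational(1, 2)) = Pow(320285, Rational(1, 2))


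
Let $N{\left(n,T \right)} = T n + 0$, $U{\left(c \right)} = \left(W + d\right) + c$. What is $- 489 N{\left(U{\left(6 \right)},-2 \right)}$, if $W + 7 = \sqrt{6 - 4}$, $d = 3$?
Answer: $1956 + 978 \sqrt{2} \approx 3339.1$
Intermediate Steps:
$W = -7 + \sqrt{2}$ ($W = -7 + \sqrt{6 - 4} = -7 + \sqrt{2} \approx -5.5858$)
$U{\left(c \right)} = -4 + c + \sqrt{2}$ ($U{\left(c \right)} = \left(\left(-7 + \sqrt{2}\right) + 3\right) + c = \left(-4 + \sqrt{2}\right) + c = -4 + c + \sqrt{2}$)
$N{\left(n,T \right)} = T n$
$- 489 N{\left(U{\left(6 \right)},-2 \right)} = - 489 \left(- 2 \left(-4 + 6 + \sqrt{2}\right)\right) = - 489 \left(- 2 \left(2 + \sqrt{2}\right)\right) = - 489 \left(-4 - 2 \sqrt{2}\right) = 1956 + 978 \sqrt{2}$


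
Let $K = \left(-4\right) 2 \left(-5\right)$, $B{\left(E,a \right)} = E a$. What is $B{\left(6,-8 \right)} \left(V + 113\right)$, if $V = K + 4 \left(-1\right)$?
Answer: $-7152$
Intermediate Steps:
$K = 40$ ($K = \left(-8\right) \left(-5\right) = 40$)
$V = 36$ ($V = 40 + 4 \left(-1\right) = 40 - 4 = 36$)
$B{\left(6,-8 \right)} \left(V + 113\right) = 6 \left(-8\right) \left(36 + 113\right) = \left(-48\right) 149 = -7152$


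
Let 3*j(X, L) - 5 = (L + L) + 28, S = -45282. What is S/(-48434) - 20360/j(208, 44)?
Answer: -1476434799/2930257 ≈ -503.86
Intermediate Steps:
j(X, L) = 11 + 2*L/3 (j(X, L) = 5/3 + ((L + L) + 28)/3 = 5/3 + (2*L + 28)/3 = 5/3 + (28 + 2*L)/3 = 5/3 + (28/3 + 2*L/3) = 11 + 2*L/3)
S/(-48434) - 20360/j(208, 44) = -45282/(-48434) - 20360/(11 + (⅔)*44) = -45282*(-1/48434) - 20360/(11 + 88/3) = 22641/24217 - 20360/121/3 = 22641/24217 - 20360*3/121 = 22641/24217 - 61080/121 = -1476434799/2930257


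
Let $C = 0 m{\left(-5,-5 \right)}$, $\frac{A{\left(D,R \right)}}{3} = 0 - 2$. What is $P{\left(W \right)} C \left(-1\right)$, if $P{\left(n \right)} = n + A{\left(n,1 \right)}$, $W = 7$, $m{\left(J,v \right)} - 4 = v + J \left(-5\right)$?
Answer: $0$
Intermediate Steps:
$m{\left(J,v \right)} = 4 + v - 5 J$ ($m{\left(J,v \right)} = 4 + \left(v + J \left(-5\right)\right) = 4 - \left(- v + 5 J\right) = 4 + v - 5 J$)
$A{\left(D,R \right)} = -6$ ($A{\left(D,R \right)} = 3 \left(0 - 2\right) = 3 \left(-2\right) = -6$)
$P{\left(n \right)} = -6 + n$ ($P{\left(n \right)} = n - 6 = -6 + n$)
$C = 0$ ($C = 0 \left(4 - 5 - -25\right) = 0 \left(4 - 5 + 25\right) = 0 \cdot 24 = 0$)
$P{\left(W \right)} C \left(-1\right) = \left(-6 + 7\right) 0 \left(-1\right) = 1 \cdot 0 \left(-1\right) = 0 \left(-1\right) = 0$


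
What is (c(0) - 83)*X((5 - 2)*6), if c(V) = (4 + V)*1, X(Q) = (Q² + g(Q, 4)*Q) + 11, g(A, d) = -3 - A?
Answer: 3397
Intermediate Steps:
X(Q) = 11 + Q² + Q*(-3 - Q) (X(Q) = (Q² + (-3 - Q)*Q) + 11 = (Q² + Q*(-3 - Q)) + 11 = 11 + Q² + Q*(-3 - Q))
c(V) = 4 + V
(c(0) - 83)*X((5 - 2)*6) = ((4 + 0) - 83)*(11 - 3*(5 - 2)*6) = (4 - 83)*(11 - 9*6) = -79*(11 - 3*18) = -79*(11 - 54) = -79*(-43) = 3397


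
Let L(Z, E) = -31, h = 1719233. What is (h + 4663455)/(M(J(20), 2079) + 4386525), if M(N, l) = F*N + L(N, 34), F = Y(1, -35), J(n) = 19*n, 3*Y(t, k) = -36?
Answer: 47632/32701 ≈ 1.4566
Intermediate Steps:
Y(t, k) = -12 (Y(t, k) = (1/3)*(-36) = -12)
F = -12
M(N, l) = -31 - 12*N (M(N, l) = -12*N - 31 = -31 - 12*N)
(h + 4663455)/(M(J(20), 2079) + 4386525) = (1719233 + 4663455)/((-31 - 228*20) + 4386525) = 6382688/((-31 - 12*380) + 4386525) = 6382688/((-31 - 4560) + 4386525) = 6382688/(-4591 + 4386525) = 6382688/4381934 = 6382688*(1/4381934) = 47632/32701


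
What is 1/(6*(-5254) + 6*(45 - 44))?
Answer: -1/31518 ≈ -3.1728e-5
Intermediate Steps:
1/(6*(-5254) + 6*(45 - 44)) = 1/(-31524 + 6*1) = 1/(-31524 + 6) = 1/(-31518) = -1/31518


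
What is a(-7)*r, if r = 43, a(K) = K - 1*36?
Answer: -1849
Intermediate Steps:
a(K) = -36 + K (a(K) = K - 36 = -36 + K)
a(-7)*r = (-36 - 7)*43 = -43*43 = -1849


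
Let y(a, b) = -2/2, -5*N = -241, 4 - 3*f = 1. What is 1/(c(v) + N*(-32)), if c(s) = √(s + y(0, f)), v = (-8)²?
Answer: -38560/59473369 - 75*√7/59473369 ≈ -0.00065169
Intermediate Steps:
f = 1 (f = 4/3 - ⅓*1 = 4/3 - ⅓ = 1)
v = 64
N = 241/5 (N = -⅕*(-241) = 241/5 ≈ 48.200)
y(a, b) = -1 (y(a, b) = -2*½ = -1)
c(s) = √(-1 + s) (c(s) = √(s - 1) = √(-1 + s))
1/(c(v) + N*(-32)) = 1/(√(-1 + 64) + (241/5)*(-32)) = 1/(√63 - 7712/5) = 1/(3*√7 - 7712/5) = 1/(-7712/5 + 3*√7)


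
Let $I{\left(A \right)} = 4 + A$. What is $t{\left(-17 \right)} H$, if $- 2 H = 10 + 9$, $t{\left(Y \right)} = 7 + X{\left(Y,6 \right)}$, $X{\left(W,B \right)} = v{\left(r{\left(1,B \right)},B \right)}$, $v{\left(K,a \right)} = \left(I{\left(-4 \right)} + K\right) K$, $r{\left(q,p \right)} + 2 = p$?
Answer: $- \frac{437}{2} \approx -218.5$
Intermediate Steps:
$r{\left(q,p \right)} = -2 + p$
$v{\left(K,a \right)} = K^{2}$ ($v{\left(K,a \right)} = \left(\left(4 - 4\right) + K\right) K = \left(0 + K\right) K = K K = K^{2}$)
$X{\left(W,B \right)} = \left(-2 + B\right)^{2}$
$t{\left(Y \right)} = 23$ ($t{\left(Y \right)} = 7 + \left(-2 + 6\right)^{2} = 7 + 4^{2} = 7 + 16 = 23$)
$H = - \frac{19}{2}$ ($H = - \frac{10 + 9}{2} = \left(- \frac{1}{2}\right) 19 = - \frac{19}{2} \approx -9.5$)
$t{\left(-17 \right)} H = 23 \left(- \frac{19}{2}\right) = - \frac{437}{2}$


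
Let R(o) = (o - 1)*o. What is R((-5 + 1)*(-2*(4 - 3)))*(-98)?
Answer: -5488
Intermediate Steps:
R(o) = o*(-1 + o) (R(o) = (-1 + o)*o = o*(-1 + o))
R((-5 + 1)*(-2*(4 - 3)))*(-98) = (((-5 + 1)*(-2*(4 - 3)))*(-1 + (-5 + 1)*(-2*(4 - 3))))*(-98) = ((-(-8))*(-1 - (-8)))*(-98) = ((-4*(-2))*(-1 - 4*(-2)))*(-98) = (8*(-1 + 8))*(-98) = (8*7)*(-98) = 56*(-98) = -5488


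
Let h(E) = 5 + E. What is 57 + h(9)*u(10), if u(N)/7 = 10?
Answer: 1037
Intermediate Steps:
u(N) = 70 (u(N) = 7*10 = 70)
57 + h(9)*u(10) = 57 + (5 + 9)*70 = 57 + 14*70 = 57 + 980 = 1037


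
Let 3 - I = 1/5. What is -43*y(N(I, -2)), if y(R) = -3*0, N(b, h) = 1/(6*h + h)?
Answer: 0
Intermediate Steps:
I = 14/5 (I = 3 - 1/5 = 3 - 1*⅕ = 3 - ⅕ = 14/5 ≈ 2.8000)
N(b, h) = 1/(7*h)
y(R) = 0
-43*y(N(I, -2)) = -43*0 = 0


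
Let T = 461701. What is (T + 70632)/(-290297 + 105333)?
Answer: -532333/184964 ≈ -2.8780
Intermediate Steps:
(T + 70632)/(-290297 + 105333) = (461701 + 70632)/(-290297 + 105333) = 532333/(-184964) = 532333*(-1/184964) = -532333/184964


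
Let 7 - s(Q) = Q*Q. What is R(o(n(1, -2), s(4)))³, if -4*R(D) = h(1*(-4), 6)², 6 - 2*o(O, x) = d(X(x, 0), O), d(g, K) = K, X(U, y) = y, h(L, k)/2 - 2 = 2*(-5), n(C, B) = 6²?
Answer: -262144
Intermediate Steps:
s(Q) = 7 - Q² (s(Q) = 7 - Q*Q = 7 - Q²)
n(C, B) = 36
h(L, k) = -16 (h(L, k) = 4 + 2*(2*(-5)) = 4 + 2*(-10) = 4 - 20 = -16)
o(O, x) = 3 - O/2
R(D) = -64 (R(D) = -¼*(-16)² = -¼*256 = -64)
R(o(n(1, -2), s(4)))³ = (-64)³ = -262144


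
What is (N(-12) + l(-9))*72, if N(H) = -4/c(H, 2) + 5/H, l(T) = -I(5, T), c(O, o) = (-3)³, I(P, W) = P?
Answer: -1138/3 ≈ -379.33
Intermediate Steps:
c(O, o) = -27
l(T) = -5 (l(T) = -1*5 = -5)
N(H) = 4/27 + 5/H (N(H) = -4/(-27) + 5/H = -4*(-1/27) + 5/H = 4/27 + 5/H)
(N(-12) + l(-9))*72 = ((4/27 + 5/(-12)) - 5)*72 = ((4/27 + 5*(-1/12)) - 5)*72 = ((4/27 - 5/12) - 5)*72 = (-29/108 - 5)*72 = -569/108*72 = -1138/3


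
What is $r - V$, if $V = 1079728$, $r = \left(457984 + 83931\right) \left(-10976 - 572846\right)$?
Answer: $-316382978858$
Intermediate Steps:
$r = -316381899130$ ($r = 541915 \left(-583822\right) = -316381899130$)
$r - V = -316381899130 - 1079728 = -316382978858$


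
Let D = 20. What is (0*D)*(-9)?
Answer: 0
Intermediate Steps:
(0*D)*(-9) = (0*20)*(-9) = 0*(-9) = 0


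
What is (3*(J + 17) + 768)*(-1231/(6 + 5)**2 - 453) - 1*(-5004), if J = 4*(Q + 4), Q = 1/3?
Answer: -48208840/121 ≈ -3.9842e+5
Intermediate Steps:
Q = 1/3 ≈ 0.33333
J = 52/3 (J = 4*(1/3 + 4) = 4*(13/3) = 52/3 ≈ 17.333)
(3*(J + 17) + 768)*(-1231/(6 + 5)**2 - 453) - 1*(-5004) = (3*(52/3 + 17) + 768)*(-1231/(6 + 5)**2 - 453) - 1*(-5004) = (3*(103/3) + 768)*(-1231/(11**2) - 453) + 5004 = (103 + 768)*(-1231/121 - 453) + 5004 = 871*(-1231*1/121 - 453) + 5004 = 871*(-1231/121 - 453) + 5004 = 871*(-56044/121) + 5004 = -48814324/121 + 5004 = -48208840/121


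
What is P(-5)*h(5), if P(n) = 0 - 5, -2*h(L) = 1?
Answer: 5/2 ≈ 2.5000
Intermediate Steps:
h(L) = -½ (h(L) = -½*1 = -½)
P(n) = -5
P(-5)*h(5) = -5*(-½) = 5/2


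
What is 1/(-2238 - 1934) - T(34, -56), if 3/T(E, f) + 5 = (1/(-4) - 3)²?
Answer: -200345/371308 ≈ -0.53957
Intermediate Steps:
T(E, f) = 48/89 (T(E, f) = 3/(-5 + (1/(-4) - 3)²) = 3/(-5 + (-¼ - 3)²) = 3/(-5 + (-13/4)²) = 3/(-5 + 169/16) = 3/(89/16) = 3*(16/89) = 48/89)
1/(-2238 - 1934) - T(34, -56) = 1/(-2238 - 1934) - 1*48/89 = 1/(-4172) - 48/89 = -1/4172 - 48/89 = -200345/371308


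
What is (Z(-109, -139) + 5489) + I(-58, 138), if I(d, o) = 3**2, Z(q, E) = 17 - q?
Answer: 5624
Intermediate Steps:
I(d, o) = 9
(Z(-109, -139) + 5489) + I(-58, 138) = ((17 - 1*(-109)) + 5489) + 9 = ((17 + 109) + 5489) + 9 = (126 + 5489) + 9 = 5615 + 9 = 5624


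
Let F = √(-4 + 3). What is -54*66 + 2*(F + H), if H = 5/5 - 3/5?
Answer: -17816/5 + 2*I ≈ -3563.2 + 2.0*I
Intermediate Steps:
F = I (F = √(-1) = I ≈ 1.0*I)
H = ⅖ (H = 5*(⅕) - 3*⅕ = 1 - ⅗ = ⅖ ≈ 0.40000)
-54*66 + 2*(F + H) = -54*66 + 2*(I + ⅖) = -3564 + 2*(⅖ + I) = -3564 + (⅘ + 2*I) = -17816/5 + 2*I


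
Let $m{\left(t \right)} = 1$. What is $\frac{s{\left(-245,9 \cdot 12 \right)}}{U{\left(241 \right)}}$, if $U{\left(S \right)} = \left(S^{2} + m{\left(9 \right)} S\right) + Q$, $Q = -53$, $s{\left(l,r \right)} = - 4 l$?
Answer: $\frac{980}{58269} \approx 0.016819$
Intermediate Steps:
$U{\left(S \right)} = -53 + S + S^{2}$ ($U{\left(S \right)} = \left(S^{2} + 1 S\right) - 53 = \left(S^{2} + S\right) - 53 = \left(S + S^{2}\right) - 53 = -53 + S + S^{2}$)
$\frac{s{\left(-245,9 \cdot 12 \right)}}{U{\left(241 \right)}} = \frac{\left(-4\right) \left(-245\right)}{-53 + 241 + 241^{2}} = \frac{980}{-53 + 241 + 58081} = \frac{980}{58269}$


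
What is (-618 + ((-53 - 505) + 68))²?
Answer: 1227664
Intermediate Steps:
(-618 + ((-53 - 505) + 68))² = (-618 + (-558 + 68))² = (-618 - 490)² = (-1108)² = 1227664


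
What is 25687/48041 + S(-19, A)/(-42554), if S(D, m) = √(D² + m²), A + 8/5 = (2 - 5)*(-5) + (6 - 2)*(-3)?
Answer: 25687/48041 - √9074/212770 ≈ 0.53424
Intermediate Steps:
A = 7/5 (A = -8/5 + ((2 - 5)*(-5) + (6 - 2)*(-3)) = -8/5 + (-3*(-5) + 4*(-3)) = -8/5 + (15 - 12) = -8/5 + 3 = 7/5 ≈ 1.4000)
25687/48041 + S(-19, A)/(-42554) = 25687/48041 + √((-19)² + (7/5)²)/(-42554) = 25687*(1/48041) + √(361 + 49/25)*(-1/42554) = 25687/48041 + √(9074/25)*(-1/42554) = 25687/48041 + (√9074/5)*(-1/42554) = 25687/48041 - √9074/212770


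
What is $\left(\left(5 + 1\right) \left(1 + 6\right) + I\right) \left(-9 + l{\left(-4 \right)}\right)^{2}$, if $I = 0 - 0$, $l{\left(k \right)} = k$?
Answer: $7098$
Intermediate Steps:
$I = 0$ ($I = 0 + 0 = 0$)
$\left(\left(5 + 1\right) \left(1 + 6\right) + I\right) \left(-9 + l{\left(-4 \right)}\right)^{2} = \left(\left(5 + 1\right) \left(1 + 6\right) + 0\right) \left(-9 - 4\right)^{2} = \left(6 \cdot 7 + 0\right) \left(-13\right)^{2} = \left(42 + 0\right) 169 = 42 \cdot 169 = 7098$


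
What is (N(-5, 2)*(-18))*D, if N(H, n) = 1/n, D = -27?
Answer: 243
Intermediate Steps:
(N(-5, 2)*(-18))*D = (-18/2)*(-27) = ((½)*(-18))*(-27) = -9*(-27) = 243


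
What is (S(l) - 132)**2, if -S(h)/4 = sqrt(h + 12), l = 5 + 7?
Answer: 17808 + 2112*sqrt(6) ≈ 22981.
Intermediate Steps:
l = 12
S(h) = -4*sqrt(12 + h) (S(h) = -4*sqrt(h + 12) = -4*sqrt(12 + h))
(S(l) - 132)**2 = (-4*sqrt(12 + 12) - 132)**2 = (-8*sqrt(6) - 132)**2 = (-132 - 8*sqrt(6))**2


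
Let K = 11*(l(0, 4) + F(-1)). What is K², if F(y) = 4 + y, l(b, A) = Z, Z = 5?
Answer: 7744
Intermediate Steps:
l(b, A) = 5
K = 88 (K = 11*(5 + (4 - 1)) = 11*(5 + 3) = 11*8 = 88)
K² = 88² = 7744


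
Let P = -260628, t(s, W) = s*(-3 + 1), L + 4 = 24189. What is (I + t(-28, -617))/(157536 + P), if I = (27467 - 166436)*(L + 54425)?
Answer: 5462176517/51546 ≈ 1.0597e+5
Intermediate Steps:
L = 24185 (L = -4 + 24189 = 24185)
t(s, W) = -2*s (t(s, W) = s*(-2) = -2*s)
I = -10924353090 (I = (27467 - 166436)*(24185 + 54425) = -138969*78610 = -10924353090)
(I + t(-28, -617))/(157536 + P) = (-10924353090 - 2*(-28))/(157536 - 260628) = (-10924353090 + 56)/(-103092) = -10924353034*(-1/103092) = 5462176517/51546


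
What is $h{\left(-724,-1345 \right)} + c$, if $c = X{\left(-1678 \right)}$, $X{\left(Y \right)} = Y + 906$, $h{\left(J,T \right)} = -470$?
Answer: $-1242$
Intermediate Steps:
$X{\left(Y \right)} = 906 + Y$
$c = -772$ ($c = 906 - 1678 = -772$)
$h{\left(-724,-1345 \right)} + c = -470 - 772 = -1242$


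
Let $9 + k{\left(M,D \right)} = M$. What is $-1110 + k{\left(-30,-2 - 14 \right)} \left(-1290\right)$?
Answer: $49200$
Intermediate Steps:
$k{\left(M,D \right)} = -9 + M$
$-1110 + k{\left(-30,-2 - 14 \right)} \left(-1290\right) = -1110 + \left(-9 - 30\right) \left(-1290\right) = -1110 - -50310 = -1110 + 50310 = 49200$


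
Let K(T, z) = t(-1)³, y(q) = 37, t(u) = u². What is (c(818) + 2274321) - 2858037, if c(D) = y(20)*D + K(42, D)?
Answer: -553449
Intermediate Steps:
K(T, z) = 1 (K(T, z) = ((-1)²)³ = 1³ = 1)
c(D) = 1 + 37*D (c(D) = 37*D + 1 = 1 + 37*D)
(c(818) + 2274321) - 2858037 = ((1 + 37*818) + 2274321) - 2858037 = ((1 + 30266) + 2274321) - 2858037 = (30267 + 2274321) - 2858037 = 2304588 - 2858037 = -553449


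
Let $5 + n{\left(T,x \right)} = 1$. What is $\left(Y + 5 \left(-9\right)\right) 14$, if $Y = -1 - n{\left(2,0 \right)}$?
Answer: $-588$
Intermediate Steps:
$n{\left(T,x \right)} = -4$ ($n{\left(T,x \right)} = -5 + 1 = -4$)
$Y = 3$ ($Y = -1 - -4 = -1 + 4 = 3$)
$\left(Y + 5 \left(-9\right)\right) 14 = \left(3 + 5 \left(-9\right)\right) 14 = \left(3 - 45\right) 14 = \left(-42\right) 14 = -588$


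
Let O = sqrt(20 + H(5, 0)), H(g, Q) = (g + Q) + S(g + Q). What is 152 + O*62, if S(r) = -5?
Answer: 152 + 124*sqrt(5) ≈ 429.27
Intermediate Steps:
H(g, Q) = -5 + Q + g (H(g, Q) = (g + Q) - 5 = (Q + g) - 5 = -5 + Q + g)
O = 2*sqrt(5) (O = sqrt(20 + (-5 + 0 + 5)) = sqrt(20 + 0) = sqrt(20) = 2*sqrt(5) ≈ 4.4721)
152 + O*62 = 152 + (2*sqrt(5))*62 = 152 + 124*sqrt(5)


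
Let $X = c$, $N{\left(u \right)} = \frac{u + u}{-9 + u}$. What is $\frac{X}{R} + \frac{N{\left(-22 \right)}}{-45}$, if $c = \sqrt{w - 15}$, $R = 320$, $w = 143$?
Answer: $- \frac{44}{1395} + \frac{\sqrt{2}}{40} \approx 0.0038141$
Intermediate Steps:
$c = 8 \sqrt{2}$ ($c = \sqrt{143 - 15} = \sqrt{128} = 8 \sqrt{2} \approx 11.314$)
$N{\left(u \right)} = \frac{2 u}{-9 + u}$
$X = 8 \sqrt{2} \approx 11.314$
$\frac{X}{R} + \frac{N{\left(-22 \right)}}{-45} = \frac{8 \sqrt{2}}{320} + \frac{2 \left(-22\right) \frac{1}{-9 - 22}}{-45} = 8 \sqrt{2} \cdot \frac{1}{320} + 2 \left(-22\right) \frac{1}{-31} \left(- \frac{1}{45}\right) = \frac{\sqrt{2}}{40} + 2 \left(-22\right) \left(- \frac{1}{31}\right) \left(- \frac{1}{45}\right) = \frac{\sqrt{2}}{40} + \frac{44}{31} \left(- \frac{1}{45}\right) = \frac{\sqrt{2}}{40} - \frac{44}{1395} = - \frac{44}{1395} + \frac{\sqrt{2}}{40}$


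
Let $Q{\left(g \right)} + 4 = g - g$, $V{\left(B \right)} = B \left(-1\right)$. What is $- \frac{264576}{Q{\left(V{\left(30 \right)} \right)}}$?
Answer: $66144$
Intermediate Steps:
$V{\left(B \right)} = - B$
$Q{\left(g \right)} = -4$ ($Q{\left(g \right)} = -4 + \left(g - g\right) = -4 + 0 = -4$)
$- \frac{264576}{Q{\left(V{\left(30 \right)} \right)}} = - \frac{264576}{-4} = \left(-264576\right) \left(- \frac{1}{4}\right) = 66144$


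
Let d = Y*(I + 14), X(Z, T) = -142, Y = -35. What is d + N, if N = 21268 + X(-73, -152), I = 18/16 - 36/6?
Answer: 166453/8 ≈ 20807.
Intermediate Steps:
I = -39/8 (I = 18*(1/16) - 36*⅙ = 9/8 - 6 = -39/8 ≈ -4.8750)
N = 21126 (N = 21268 - 142 = 21126)
d = -2555/8 (d = -35*(-39/8 + 14) = -35*73/8 = -2555/8 ≈ -319.38)
d + N = -2555/8 + 21126 = 166453/8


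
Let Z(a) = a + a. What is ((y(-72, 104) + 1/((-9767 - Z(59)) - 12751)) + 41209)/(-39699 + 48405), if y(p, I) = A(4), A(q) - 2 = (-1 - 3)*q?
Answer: 932490019/197069016 ≈ 4.7318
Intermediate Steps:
Z(a) = 2*a
A(q) = 2 - 4*q (A(q) = 2 + (-1 - 3)*q = 2 - 4*q)
y(p, I) = -14 (y(p, I) = 2 - 4*4 = 2 - 16 = -14)
((y(-72, 104) + 1/((-9767 - Z(59)) - 12751)) + 41209)/(-39699 + 48405) = ((-14 + 1/((-9767 - 2*59) - 12751)) + 41209)/(-39699 + 48405) = ((-14 + 1/((-9767 - 1*118) - 12751)) + 41209)/8706 = ((-14 + 1/((-9767 - 118) - 12751)) + 41209)*(1/8706) = ((-14 + 1/(-9885 - 12751)) + 41209)*(1/8706) = ((-14 + 1/(-22636)) + 41209)*(1/8706) = ((-14 - 1/22636) + 41209)*(1/8706) = (-316905/22636 + 41209)*(1/8706) = (932490019/22636)*(1/8706) = 932490019/197069016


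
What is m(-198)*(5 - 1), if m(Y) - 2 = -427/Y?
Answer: 1646/99 ≈ 16.626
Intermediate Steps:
m(Y) = 2 - 427/Y
m(-198)*(5 - 1) = (2 - 427/(-198))*(5 - 1) = (2 - 427*(-1/198))*4 = (2 + 427/198)*4 = (823/198)*4 = 1646/99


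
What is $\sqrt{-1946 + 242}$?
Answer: $2 i \sqrt{426} \approx 41.28 i$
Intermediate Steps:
$\sqrt{-1946 + 242} = \sqrt{-1704} = 2 i \sqrt{426}$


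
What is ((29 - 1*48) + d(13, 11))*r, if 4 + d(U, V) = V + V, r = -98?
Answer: 98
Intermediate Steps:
d(U, V) = -4 + 2*V (d(U, V) = -4 + (V + V) = -4 + 2*V)
((29 - 1*48) + d(13, 11))*r = ((29 - 1*48) + (-4 + 2*11))*(-98) = ((29 - 48) + (-4 + 22))*(-98) = (-19 + 18)*(-98) = -1*(-98) = 98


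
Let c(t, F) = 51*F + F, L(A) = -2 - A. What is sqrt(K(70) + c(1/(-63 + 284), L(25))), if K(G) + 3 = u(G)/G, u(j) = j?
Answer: I*sqrt(1406) ≈ 37.497*I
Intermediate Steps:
K(G) = -2 (K(G) = -3 + G/G = -3 + 1 = -2)
c(t, F) = 52*F
sqrt(K(70) + c(1/(-63 + 284), L(25))) = sqrt(-2 + 52*(-2 - 1*25)) = sqrt(-2 + 52*(-2 - 25)) = sqrt(-2 + 52*(-27)) = sqrt(-2 - 1404) = sqrt(-1406) = I*sqrt(1406)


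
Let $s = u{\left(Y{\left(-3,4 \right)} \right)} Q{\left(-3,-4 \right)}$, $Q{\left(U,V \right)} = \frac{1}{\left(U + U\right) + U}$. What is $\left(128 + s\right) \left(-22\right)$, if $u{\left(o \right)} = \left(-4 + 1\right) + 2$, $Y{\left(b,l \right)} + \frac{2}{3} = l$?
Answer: $- \frac{25366}{9} \approx -2818.4$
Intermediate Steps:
$Y{\left(b,l \right)} = - \frac{2}{3} + l$
$Q{\left(U,V \right)} = \frac{1}{3 U}$ ($Q{\left(U,V \right)} = \frac{1}{2 U + U} = \frac{1}{3 U}$)
$u{\left(o \right)} = -1$ ($u{\left(o \right)} = -3 + 2 = -1$)
$s = \frac{1}{9}$ ($s = - \frac{1}{3 \left(-3\right)} = - \frac{-1}{3 \cdot 3} = \left(-1\right) \left(- \frac{1}{9}\right) = \frac{1}{9} \approx 0.11111$)
$\left(128 + s\right) \left(-22\right) = \left(128 + \frac{1}{9}\right) \left(-22\right) = \frac{1153}{9} \left(-22\right) = - \frac{25366}{9}$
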